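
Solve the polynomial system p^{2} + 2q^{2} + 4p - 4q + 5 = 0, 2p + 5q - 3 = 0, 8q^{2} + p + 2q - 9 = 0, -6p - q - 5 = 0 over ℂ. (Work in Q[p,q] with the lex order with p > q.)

{(-1, 1)}

Compute a lex Gröbner basis by Buchberger's algorithm.
f_1 = p^{2} + 4p + 2q^{2} - 4q + 5, LT = p^{2}.
f_2 = 2p + 5q - 3, LT = p.
f_3 = p + 8q^{2} + 2q - 9, LT = p.
f_4 = -6p - q - 5, LT = p.

S(f_1,f_2): lcm = p^{2}. S = -\tfrac{5}{2}pq + \tfrac{11}{2}p + 2q^{2} - 4q + 5.
  leading term pq: subtract (-\tfrac{5}{4}q)·f_2 from -\tfrac{5}{2}pq + \tfrac{11}{2}p + 2q^{2} - 4q + 5 → \tfrac{11}{2}p + \tfrac{33}{4}q^{2} - \tfrac{31}{4}q + 5
  leading term p: subtract (\tfrac{11}{4})·f_2 from \tfrac{11}{2}p + \tfrac{33}{4}q^{2} - \tfrac{31}{4}q + 5 → \tfrac{33}{4}q^{2} - \tfrac{43}{2}q + \tfrac{53}{4}
  leading term q^{2}: no divisor's leading term divides it; move \tfrac{33}{4}q^{2} to the remainder.
  leading term q: no divisor's leading term divides it; move -\tfrac{43}{2}q to the remainder.
  leading term 1: no divisor's leading term divides it; move \tfrac{53}{4} to the remainder.
  remainder \tfrac{33}{4}q^{2} - \tfrac{43}{2}q + \tfrac{53}{4} ≠ 0; add h_5 = \tfrac{33}{4}q^{2} - \tfrac{43}{2}q + \tfrac{53}{4} to the basis.

S(f_1,f_3): lcm = p^{2}. S = -8pq^{2} - 2pq + 13p + 2q^{2} - 4q + 5.
  leading term pq^{2}: subtract (-4q^{2})·f_2 from -8pq^{2} - 2pq + 13p + 2q^{2} - 4q + 5 → -2pq + 13p + 20q^{3} - 10q^{2} - 4q + 5
  leading term pq: subtract (-q)·f_2 from -2pq + 13p + 20q^{3} - 10q^{2} - 4q + 5 → 13p + 20q^{3} - 5q^{2} - 7q + 5
  leading term p: subtract (\tfrac{13}{2})·f_2 from 13p + 20q^{3} - 5q^{2} - 7q + 5 → 20q^{3} - 5q^{2} - \tfrac{79}{2}q + \tfrac{49}{2}
  leading term q^{3}: subtract (\tfrac{80}{33}q)·h_5 from 20q^{3} - 5q^{2} - \tfrac{79}{2}q + \tfrac{49}{2} → \tfrac{1555}{33}q^{2} - \tfrac{4727}{66}q + \tfrac{49}{2}
  leading term q^{2}: subtract (\tfrac{6220}{1089})·h_5 from \tfrac{1555}{33}q^{2} - \tfrac{4727}{66}q + \tfrac{49}{2} → \tfrac{111469}{2178}q - \tfrac{111469}{2178}
  leading term q: no divisor's leading term divides it; move \tfrac{111469}{2178}q to the remainder.
  leading term 1: no divisor's leading term divides it; move -\tfrac{111469}{2178} to the remainder.
  remainder \tfrac{111469}{2178}q - \tfrac{111469}{2178} ≠ 0; add h_6 = \tfrac{111469}{2178}q - \tfrac{111469}{2178} to the basis.

The other S-polynomials (S(f_1,f_4), S(f_2,f_3), S(f_2,f_4), S(f_3,f_4), S(f_1,h_5), S(f_2,h_5), S(f_3,h_5), S(f_4,h_5), S(f_1,h_6), S(f_2,h_6), S(f_3,h_6), S(f_4,h_6), S(h_5,h_6)) all reduce to 0 modulo the current basis, so we have a Gröbner basis.
Inter-reduce: drop elements whose leading term is divisible by another's, tail-reduce, and make monic.
Reduced Gröbner basis: {p + 1, q - 1}.

Elimination: the polynomial q - 1 lies in the elimination ideal for q, so q ∈ {1}. For each such q, the remaining basis elements (now univariate) give the rest of the solution.
  q = 1: the earlier basis element becomes p + 1 = 0, giving p = -1 — point (-1, 1).
Substituting each solution back into the original system confirms all equations vanish.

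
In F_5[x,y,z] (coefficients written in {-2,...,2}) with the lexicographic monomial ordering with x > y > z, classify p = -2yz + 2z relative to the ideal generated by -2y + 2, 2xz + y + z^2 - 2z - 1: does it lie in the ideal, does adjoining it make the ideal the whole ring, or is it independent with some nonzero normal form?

-2yz + 2z lies in I (it reduces to 0).

First compute the reduced Gröbner basis of I by Buchberger's algorithm.
f_1 = -2y + 2, LT = y.
f_2 = 2xz + y + z^2 - 2z - 1, LT = xz.

The S-polynomials (S(f_1,f_2)) all reduce to 0 modulo the current basis, so we have a Gröbner basis.
Inter-reduce: drop elements whose leading term is divisible by another's, tail-reduce, and make monic.
Reduced Gröbner basis: {xz - 2z^2 - z, y - 1}.
Label its elements g_1 = xz - 2z^2 - z, g_2 = y - 1.

Reduce p = -2yz + 2z modulo G:
  leading term yz: subtract (-2z)·g_2 from -2yz + 2z → 0
  normal form = 0.
Since the normal form is 0, p ∈ I.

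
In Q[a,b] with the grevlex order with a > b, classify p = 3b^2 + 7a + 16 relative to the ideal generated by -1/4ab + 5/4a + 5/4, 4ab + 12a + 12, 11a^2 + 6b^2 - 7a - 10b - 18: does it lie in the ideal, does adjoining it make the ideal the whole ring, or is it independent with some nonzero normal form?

Adjoining 3b^2 + 7a + 16 makes the ideal the whole ring: the system is inconsistent.

First compute the reduced Gröbner basis of I by Buchberger's algorithm.
f_1 = -1/4ab + 5/4a + 5/4, LT = ab.
f_2 = 4ab + 12a + 12, LT = ab.
f_3 = 11a^2 + 6b^2 - 7a - 10b - 18, LT = a^2.

S(f_1,f_2): lcm = ab. S = -8a - 8.
  leading term a: no divisor's leading term divides it; move -8a to the remainder.
  leading term 1: no divisor's leading term divides it; move -8 to the remainder.
  remainder -8a - 8 ≠ 0; add h_4 = -8a - 8 to the basis.

S(f_1,f_3): lcm = a^2b. S = -6/11b^3 - 5a^2 + 7/11ab + 10/11b^2 - 5a + 18/11b.
  leading term b^3: no divisor's leading term divides it; move -6/11b^3 to the remainder.
  leading term a^2: subtract (-5/11)·f_3 from -5a^2 + 7/11ab + 10/11b^2 - 5a + 18/11b → 7/11ab + 40/11b^2 - 90/11a - 32/11b - 90/11
  leading term ab: subtract (-28/11)·f_1 from 7/11ab + 40/11b^2 - 90/11a - 32/11b - 90/11 → 40/11b^2 - 5a - 32/11b - 5
  leading term b^2: no divisor's leading term divides it; move 40/11b^2 to the remainder.
  leading term a: subtract (5/8)·h_4 from -5a - 32/11b - 5 → -32/11b
  leading term b: no divisor's leading term divides it; move -32/11b to the remainder.
  remainder -6/11b^3 + 40/11b^2 - 32/11b ≠ 0; add h_5 = -6/11b^3 + 40/11b^2 - 32/11b to the basis.

S(f_2,f_3): lcm = a^2b. S = -6/11b^3 + 3a^2 + 7/11ab + 10/11b^2 + 3a + 18/11b.
  leading term b^3: subtract (1)·h_5 from -6/11b^3 + 3a^2 + 7/11ab + 10/11b^2 + 3a + 18/11b → 3a^2 + 7/11ab - 30/11b^2 + 3a + 50/11b
  leading term a^2: subtract (3/11)·f_3 from 3a^2 + 7/11ab - 30/11b^2 + 3a + 50/11b → 7/11ab - 48/11b^2 + 54/11a + 80/11b + 54/11
  leading term ab: subtract (-28/11)·f_1 from 7/11ab - 48/11b^2 + 54/11a + 80/11b + 54/11 → -48/11b^2 + 89/11a + 80/11b + 89/11
  leading term b^2: no divisor's leading term divides it; move -48/11b^2 to the remainder.
  leading term a: subtract (-89/88)·h_4 from 89/11a + 80/11b + 89/11 → 80/11b
  leading term b: no divisor's leading term divides it; move 80/11b to the remainder.
  remainder -48/11b^2 + 80/11b ≠ 0; add h_6 = -48/11b^2 + 80/11b to the basis.

S(f_1,h_4): lcm = ab. S = -5a - b - 5.
  leading term a: subtract (5/8)·h_4 from -5a - b - 5 → -b
  leading term b: no divisor's leading term divides it; move -b to the remainder.
  remainder -b ≠ 0; add h_7 = -b to the basis.

S(f_2,h_4): lcm = ab. S = 3a - b + 3.
  leading term a: subtract (-3/8)·h_4 from 3a - b + 3 → -b
  leading term b: subtract (1)·h_7 from -b → 0
  remainder 0.

S(f_3,h_4): lcm = a^2. S = 6/11b^2 - 18/11a - 10/11b - 18/11.
  leading term b^2: subtract (-1/8)·h_6 from 6/11b^2 - 18/11a - 10/11b - 18/11 → -18/11a - 18/11
  leading term a: subtract (9/44)·h_4 from -18/11a - 18/11 → 0
  remainder 0.

S(f_1,h_5): lcm = ab^3. S = 5/3ab^2 - 16/3ab - 5b^2.
  leading term ab^2: subtract (-20/3b)·f_1 from 5/3ab^2 - 16/3ab - 5b^2 → 3ab - 5b^2 + 25/3b
  leading term ab: subtract (-12)·f_1 from 3ab - 5b^2 + 25/3b → -5b^2 + 15a + 25/3b + 15
  leading term b^2: subtract (55/48)·h_6 from -5b^2 + 15a + 25/3b + 15 → 15a + 15
  leading term a: subtract (-15/8)·h_4 from 15a + 15 → 0
  remainder 0.

S(f_2,h_5): lcm = ab^3. S = 29/3ab^2 - 16/3ab + 3b^2.
  leading term ab^2: subtract (-116/3b)·f_1 from 29/3ab^2 - 16/3ab + 3b^2 → 43ab + 3b^2 + 145/3b
  leading term ab: subtract (-172)·f_1 from 43ab + 3b^2 + 145/3b → 3b^2 + 215a + 145/3b + 215
  leading term b^2: subtract (-11/16)·h_6 from 3b^2 + 215a + 145/3b + 215 → 215a + 160/3b + 215
  leading term a: subtract (-215/8)·h_4 from 215a + 160/3b + 215 → 160/3b
  leading term b: subtract (-160/3)·h_7 from 160/3b → 0
  remainder 0.

S(f_3,h_5): leading monomials are coprime, so the S-polynomial reduces to 0 (Buchberger's first criterion).
S(h_4,h_5): leading monomials are coprime, so the S-polynomial reduces to 0 (Buchberger's first criterion).
S(f_1,h_6): lcm = ab^2. S = -10/3ab - 5b.
  leading term ab: subtract (40/3)·f_1 from -10/3ab - 5b → -50/3a - 5b - 50/3
  leading term a: subtract (25/12)·h_4 from -50/3a - 5b - 50/3 → -5b
  leading term b: subtract (5)·h_7 from -5b → 0
  remainder 0.

S(f_2,h_6): lcm = ab^2. S = 14/3ab + 3b.
  leading term ab: subtract (-56/3)·f_1 from 14/3ab + 3b → 70/3a + 3b + 70/3
  leading term a: subtract (-35/12)·h_4 from 70/3a + 3b + 70/3 → 3b
  leading term b: subtract (-3)·h_7 from 3b → 0
  remainder 0.

S(f_3,h_6): leading monomials are coprime, so the S-polynomial reduces to 0 (Buchberger's first criterion).
S(h_4,h_6): leading monomials are coprime, so the S-polynomial reduces to 0 (Buchberger's first criterion).
S(h_5,h_6): lcm = b^3. S = -5b^2 + 16/3b.
  leading term b^2: subtract (55/48)·h_6 from -5b^2 + 16/3b → -3b
  leading term b: subtract (3)·h_7 from -3b → 0
  remainder 0.

S(f_1,h_7): lcm = ab. S = -5a - 5.
  leading term a: subtract (5/8)·h_4 from -5a - 5 → 0
  remainder 0.

S(f_2,h_7): lcm = ab. S = 3a + 3.
  leading term a: subtract (-3/8)·h_4 from 3a + 3 → 0
  remainder 0.

S(f_3,h_7): leading monomials are coprime, so the S-polynomial reduces to 0 (Buchberger's first criterion).
S(h_4,h_7): leading monomials are coprime, so the S-polynomial reduces to 0 (Buchberger's first criterion).
S(h_5,h_7): lcm = b^3. S = -20/3b^2 + 16/3b.
  leading term b^2: subtract (55/36)·h_6 from -20/3b^2 + 16/3b → -52/9b
  leading term b: subtract (52/9)·h_7 from -52/9b → 0
  remainder 0.

S(h_6,h_7): lcm = b^2. S = -5/3b.
  leading term b: subtract (5/3)·h_7 from -5/3b → 0
  remainder 0.

Every S-polynomial of the final basis reduces to 0, so we have a Gröbner basis.
Inter-reduce: drop elements whose leading term is divisible by another's, tail-reduce, and make monic.
Reduced Gröbner basis: {a + 1, b}.
Label its elements g_1 = a + 1, g_2 = b.

Reduce p = 3b^2 + 7a + 16 modulo G:
  leading term b^2: subtract (3b)·g_2 from 3b^2 + 7a + 16 → 7a + 16
  leading term a: subtract (7)·g_1 from 7a + 16 → 9
  leading term 1: no divisor's leading term divides it; move 9 to the remainder.
  normal form = 9.
The normal form is nonzero, so p ∉ I. Since p minus its normal form lies in I, I + (p) = I + (r) where r = 9; decide whether this ideal is the whole ring.
Here r = 9 is a nonzero constant, hence a unit: 1 ∈ I + (p), the Gröbner basis of I + (p) is {1}, and the enlarged system has no common solution — adjoining p is inconsistent.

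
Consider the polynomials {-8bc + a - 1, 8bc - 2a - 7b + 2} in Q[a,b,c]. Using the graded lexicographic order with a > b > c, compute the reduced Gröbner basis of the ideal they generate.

G = {bc + 7/8b, a + 7b - 1}

f_1 = -8bc + a - 1, LT = bc.
f_2 = 8bc - 2a - 7b + 2, LT = bc.

S(f_1,f_2): lcm = bc. S = 1/8a + 7/8b - 1/8.
  leading term a: no divisor's leading term divides it; move 1/8a to the remainder.
  leading term b: no divisor's leading term divides it; move 7/8b to the remainder.
  leading term 1: no divisor's leading term divides it; move -1/8 to the remainder.
  remainder 1/8a + 7/8b - 1/8 ≠ 0; add g_3 = 1/8a + 7/8b - 1/8 to the basis.

The other S-polynomials (S(f_1,g_3), S(f_2,g_3)) all reduce to 0 modulo the current basis, so we have a Gröbner basis.
Inter-reduce: drop elements whose leading term is divisible by another's, tail-reduce, and make monic.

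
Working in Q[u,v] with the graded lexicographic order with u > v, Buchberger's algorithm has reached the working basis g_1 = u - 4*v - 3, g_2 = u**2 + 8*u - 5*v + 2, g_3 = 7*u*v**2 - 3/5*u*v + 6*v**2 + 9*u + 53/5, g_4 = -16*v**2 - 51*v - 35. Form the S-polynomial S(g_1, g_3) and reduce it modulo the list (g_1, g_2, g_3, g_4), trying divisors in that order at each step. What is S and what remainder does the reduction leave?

S(g_1, g_3) = -4*v**3 + 3/35*u*v - 27/7*v**2 - 9/7*u - 53/35; remainder on division = -57287/2240*v - 57287/2240.

lcm(LM(g_1), LM(g_3)) = u*v**2.
S = (lcm/LT(g_1))·g_1 − (lcm/LT(g_3))·g_3 = -4*v**3 + 3/35*u*v - 27/7*v**2 - 9/7*u - 53/35.
Reduce S modulo (g_1, g_2, g_3, g_4) in that order:
  leading term v**3: subtract (1/4*v)·g_4 from -4*v**3 + 3/35*u*v - 27/7*v**2 - 9/7*u - 53/35 → 3/35*u*v + 249/28*v**2 - 9/7*u + 35/4*v - 53/35
  leading term u*v: subtract (3/35*v)·g_1 from 3/35*u*v + 249/28*v**2 - 9/7*u + 35/4*v - 53/35 → 1293/140*v**2 - 9/7*u + 1261/140*v - 53/35
  leading term v**2: subtract (-1293/2240)·g_4 from 1293/140*v**2 - 9/7*u + 1261/140*v - 53/35 → -9/7*u - 45767/2240*v - 48647/2240
  leading term u: subtract (-9/7)·g_1 from -9/7*u - 45767/2240*v - 48647/2240 → -57287/2240*v - 57287/2240
  leading term v: no divisor's leading term divides it; move -57287/2240*v to the remainder.
  leading term 1: no divisor's leading term divides it; move -57287/2240 to the remainder.
The remainder -57287/2240*v - 57287/2240 is nonzero, so it would be added as the next basis element.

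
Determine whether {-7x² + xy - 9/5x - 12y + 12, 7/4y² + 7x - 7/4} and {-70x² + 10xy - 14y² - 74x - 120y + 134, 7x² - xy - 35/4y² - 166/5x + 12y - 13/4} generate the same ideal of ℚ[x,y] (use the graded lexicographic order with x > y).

Yes, the ideals are equal.

Since reduced Gröbner bases are canonical representatives of ideals under a given ordering, it suffices to compute and compare them.
Buchberger on the first generating set:
f_1 = -7x² + xy - 9/5x - 12y + 12, LT = x².
f_2 = 7/4y² + 7x - 7/4, LT = y².

The S-polynomials (S(f_1,f_2)) all reduce to 0 modulo the current basis, so we have a Gröbner basis.
Inter-reduce: drop elements whose leading term is divisible by another's, tail-reduce, and make monic.
Reduced Gröbner basis: {x² - 1/7xy + 9/35x + 12/7y - 12/7, y² + 4x - 1}.

Buchberger on the second generating set:
h_1 = -70x² + 10xy - 14y² - 74x - 120y + 134, LT = x².
h_2 = 7x² - xy - 35/4y² - 166/5x + 12y - 13/4, LT = x².

S(h_1,h_2): lcm = x². S = 29/20y² + 29/5x - 29/20.
  leading term y²: no divisor's leading term divides it; move 29/20y² to the remainder.
  leading term x: no divisor's leading term divides it; move 29/5x to the remainder.
  leading term 1: no divisor's leading term divides it; move -29/20 to the remainder.
  remainder 29/20y² + 29/5x - 29/20 ≠ 0; add k_3 = 29/20y² + 29/5x - 29/20 to the basis.

The other S-polynomials (S(h_1,k_3), S(h_2,k_3)) all reduce to 0 modulo the current basis, so we have a Gröbner basis.
Inter-reduce: drop elements whose leading term is divisible by another's, tail-reduce, and make monic.
Reduced Gröbner basis: {x² - 1/7xy + 9/35x + 12/7y - 12/7, y² + 4x - 1}.

The two bases agree; hence the ideals are identical.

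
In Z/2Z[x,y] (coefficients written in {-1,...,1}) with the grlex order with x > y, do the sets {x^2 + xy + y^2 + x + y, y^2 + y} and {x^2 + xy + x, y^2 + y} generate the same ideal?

Equality of ideals is decidable: compute both reduced Gröbner bases (unique for the ordering) and check whether they agree.
Buchberger on the first generating set:
f_1 = x^2 + xy + y^2 + x + y, LT = x^2.
f_2 = y^2 + y, LT = y^2.

The S-polynomials (S(f_1,f_2)) all reduce to 0 modulo the current basis, so we have a Gröbner basis.
Inter-reduce: drop elements whose leading term is divisible by another's, tail-reduce, and make monic.
Reduced Gröbner basis: {x^2 + xy + x, y^2 + y}.

Buchberger on the second generating set:
h_1 = x^2 + xy + x, LT = x^2.
h_2 = y^2 + y, LT = y^2.

The S-polynomials (S(h_1,h_2)) all reduce to 0 modulo the current basis, so we have a Gröbner basis.
Inter-reduce: drop elements whose leading term is divisible by another's, tail-reduce, and make monic.
Reduced Gröbner basis: {x^2 + xy + x, y^2 + y}.

Same reduced basis, so the two generating sets span the same ideal.

Yes, the ideals are equal.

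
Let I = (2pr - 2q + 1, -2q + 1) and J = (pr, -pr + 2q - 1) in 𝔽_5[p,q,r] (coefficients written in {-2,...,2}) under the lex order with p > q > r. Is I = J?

Since reduced Gröbner bases are canonical representatives of ideals under a given ordering, it suffices to compute and compare them.
Buchberger on the first generating set:
f_1 = 2pr - 2q + 1, LT = pr.
f_2 = -2q + 1, LT = q.

The S-polynomials (S(f_1,f_2)) all reduce to 0 modulo the current basis, so we have a Gröbner basis.
Inter-reduce: drop elements whose leading term is divisible by another's, tail-reduce, and make monic.
Reduced Gröbner basis: {pr, q + 2}.

Buchberger on the second generating set:
h_1 = pr, LT = pr.
h_2 = -pr + 2q - 1, LT = pr.

S(h_1,h_2): lcm = pr. S = 2q - 1.
  reduce S modulo (h_1, h_2):
  remainder 2q - 1 ≠ 0; add k_3 = 2q - 1 to the basis.

The other S-polynomials (S(h_1,k_3), S(h_2,k_3)) all reduce to 0 modulo the current basis, so we have a Gröbner basis.
Inter-reduce: drop elements whose leading term is divisible by another's, tail-reduce, and make monic.
Reduced Gröbner basis: {pr, q + 2}.

The two bases agree; hence the ideals are identical.

Yes, the ideals are equal.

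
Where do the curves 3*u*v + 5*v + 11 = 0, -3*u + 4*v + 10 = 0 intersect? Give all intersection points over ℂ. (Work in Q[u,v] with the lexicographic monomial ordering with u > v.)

{(-1/3, -11/4), (2, -1)}

Compute a lex Gröbner basis by Buchberger's algorithm.
f_1 = 3*u*v + 5*v + 11, LT = u*v.
f_2 = -3*u + 4*v + 10, LT = u.

S(f_1,f_2): lcm = u*v. S = 4/3*v**2 + 5*v + 11/3.
  leading term v**2: no divisor's leading term divides it; move 4/3*v**2 to the remainder.
  leading term v: no divisor's leading term divides it; move 5*v to the remainder.
  leading term 1: no divisor's leading term divides it; move 11/3 to the remainder.
  remainder 4/3*v**2 + 5*v + 11/3 ≠ 0; add h_3 = 4/3*v**2 + 5*v + 11/3 to the basis.

The other S-polynomials (S(f_1,h_3), S(f_2,h_3)) all reduce to 0 modulo the current basis, so we have a Gröbner basis.
Inter-reduce: drop elements whose leading term is divisible by another's, tail-reduce, and make monic.
Reduced Gröbner basis: {u - 4/3*v - 10/3, v**2 + 15/4*v + 11/4}.

From the last basis element, v**2 + 15/4*v + 11/4 = 0, so v takes values in {-11/4, -1}. Each choice, substituted upward through the basis, yields the corresponding point(s) of the solution set.
  v = -11/4: the earlier basis element becomes u + 1/3 = 0, giving u = -1/3 — point (-1/3, -11/4).
  v = -1: the earlier basis element becomes u - 2 = 0, giving u = 2 — point (2, -1).
Check: every point annihilates each of the original generators.
A lex Gröbner basis triangularizes the system, enabling back-substitution.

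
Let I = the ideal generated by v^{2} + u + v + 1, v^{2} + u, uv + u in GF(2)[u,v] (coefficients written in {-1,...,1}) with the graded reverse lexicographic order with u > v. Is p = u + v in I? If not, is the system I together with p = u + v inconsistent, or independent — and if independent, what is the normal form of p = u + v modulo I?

First compute the reduced Gröbner basis of I by Buchberger's algorithm.
f_1 = v^{2} + u + v + 1, LT = v^{2}.
f_2 = v^{2} + u, LT = v^{2}.
f_3 = uv + u, LT = uv.

S(f_1,f_2): lcm = v^{2}. S = v + 1.
  leading term v: no divisor's leading term divides it; move v to the remainder.
  leading term 1: no divisor's leading term divides it; move 1 to the remainder.
  remainder v + 1 ≠ 0; add h_4 = v + 1 to the basis.

S(f_1,f_3): lcm = uv^{2}. S = u^{2} + u.
  leading term u^{2}: no divisor's leading term divides it; move u^{2} to the remainder.
  leading term u: no divisor's leading term divides it; move u to the remainder.
  remainder u^{2} + u ≠ 0; add h_5 = u^{2} + u to the basis.

S(f_1,h_4): lcm = v^{2}. S = u + 1.
  leading term u: no divisor's leading term divides it; move u to the remainder.
  leading term 1: no divisor's leading term divides it; move 1 to the remainder.
  remainder u + 1 ≠ 0; add h_6 = u + 1 to the basis.

The other S-polynomials (S(f_2,f_3), S(f_2,h_4), S(f_3,h_4), S(f_1,h_5), S(f_2,h_5), S(f_3,h_5), S(h_4,h_5), S(f_1,h_6), S(f_2,h_6), S(f_3,h_6), S(h_4,h_6), S(h_5,h_6)) all reduce to 0 modulo the current basis, so we have a Gröbner basis.
Inter-reduce: drop elements whose leading term is divisible by another's, tail-reduce, and make monic.
Reduced Gröbner basis: {u + 1, v + 1}.
Label its elements g_1 = u + 1, g_2 = v + 1.

Reduce p = u + v modulo G:
  leading term u: subtract (1)·g_1 from u + v → v + 1
  leading term v: subtract (1)·g_2 from v + 1 → 0
  normal form = 0.
Since the normal form is 0, p ∈ I.

The remainder on division by a Gröbner basis is unique — it is the normal form.

u + v lies in I (it reduces to 0).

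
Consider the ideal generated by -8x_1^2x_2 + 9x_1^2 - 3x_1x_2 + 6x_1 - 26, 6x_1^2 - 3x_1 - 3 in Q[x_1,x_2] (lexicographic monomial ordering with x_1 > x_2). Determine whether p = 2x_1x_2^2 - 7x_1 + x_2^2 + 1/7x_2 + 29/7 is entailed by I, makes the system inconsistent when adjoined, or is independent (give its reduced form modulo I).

First compute the reduced Gröbner basis of I by Buchberger's algorithm.
f_1 = -8x_1^2x_2 + 9x_1^2 - 3x_1x_2 + 6x_1 - 26, LT = x_1^2x_2.
f_2 = 6x_1^2 - 3x_1 - 3, LT = x_1^2.

S(f_1,f_2): lcm = x_1^2x_2. S = -9/8x_1^2 + 7/8x_1x_2 - 3/4x_1 + 1/2x_2 + 13/4.
  leading term x_1^2: subtract (-3/16)·f_2 from -9/8x_1^2 + 7/8x_1x_2 - 3/4x_1 + 1/2x_2 + 13/4 → 7/8x_1x_2 - 21/16x_1 + 1/2x_2 + 43/16
  leading term x_1x_2: no divisor's leading term divides it; move 7/8x_1x_2 to the remainder.
  leading term x_1: no divisor's leading term divides it; move -21/16x_1 to the remainder.
  leading term x_2: no divisor's leading term divides it; move 1/2x_2 to the remainder.
  leading term 1: no divisor's leading term divides it; move 43/16 to the remainder.
  remainder 7/8x_1x_2 - 21/16x_1 + 1/2x_2 + 43/16 ≠ 0; add h_3 = 7/8x_1x_2 - 21/16x_1 + 1/2x_2 + 43/16 to the basis.

S(f_1,h_3): lcm = x_1^2x_2. S = 3/8x_1^2 - 11/56x_1x_2 - 107/28x_1 + 13/4.
  leading term x_1^2: subtract (1/16)·f_2 from 3/8x_1^2 - 11/56x_1x_2 - 107/28x_1 + 13/4 → -11/56x_1x_2 - 407/112x_1 + 55/16
  leading term x_1x_2: subtract (-11/49)·h_3 from -11/56x_1x_2 - 407/112x_1 + 55/16 → -55/14x_1 + 11/98x_2 + 198/49
  leading term x_1: no divisor's leading term divides it; move -55/14x_1 to the remainder.
  leading term x_2: no divisor's leading term divides it; move 11/98x_2 to the remainder.
  leading term 1: no divisor's leading term divides it; move 198/49 to the remainder.
  remainder -55/14x_1 + 11/98x_2 + 198/49 ≠ 0; add h_4 = -55/14x_1 + 11/98x_2 + 198/49 to the basis.

S(f_1,h_4): lcm = x_1^2x_2. S = -9/8x_1^2 + 1/35x_1x_2^2 + 393/280x_1x_2 - 3/4x_1 + 13/4.
  leading term x_1^2: subtract (-3/16)·f_2 from -9/8x_1^2 + 1/35x_1x_2^2 + 393/280x_1x_2 - 3/4x_1 + 13/4 → 1/35x_1x_2^2 + 393/280x_1x_2 - 21/16x_1 + 43/16
  leading term x_1x_2^2: subtract (8/245x_2)·h_3 from 1/35x_1x_2^2 + 393/280x_1x_2 - 21/16x_1 + 43/16 → 81/56x_1x_2 - 21/16x_1 - 4/245x_2^2 - 43/490x_2 + 43/16
  leading term x_1x_2: subtract (81/49)·h_3 from 81/56x_1x_2 - 21/16x_1 - 4/245x_2^2 - 43/490x_2 + 43/16 → 6/7x_1 - 4/245x_2^2 - 32/35x_2 - 86/49
  leading term x_1: subtract (-12/55)·h_4 from 6/7x_1 - 4/245x_2^2 - 32/35x_2 - 86/49 → -4/245x_2^2 - 218/245x_2 - 214/245
  leading term x_2^2: no divisor's leading term divides it; move -4/245x_2^2 to the remainder.
  leading term x_2: no divisor's leading term divides it; move -218/245x_2 to the remainder.
  leading term 1: no divisor's leading term divides it; move -214/245 to the remainder.
  remainder -4/245x_2^2 - 218/245x_2 - 214/245 ≠ 0; add h_5 = -4/245x_2^2 - 218/245x_2 - 214/245 to the basis.

The other S-polynomials (S(f_2,h_3), S(f_2,h_4), S(h_3,h_4), S(f_1,h_5), S(f_2,h_5), S(h_3,h_5), S(h_4,h_5)) all reduce to 0 modulo the current basis, so we have a Gröbner basis.
Inter-reduce: drop elements whose leading term is divisible by another's, tail-reduce, and make monic.
Reduced Gröbner basis: {x_1 - 1/35x_2 - 36/35, x_2^2 + 109/2x_2 + 107/2}.
Label its elements g_1 = x_1 - 1/35x_2 - 36/35, g_2 = x_2^2 + 109/2x_2 + 107/2.

Reduce p = 2x_1x_2^2 - 7x_1 + x_2^2 + 1/7x_2 + 29/7 modulo G:
  leading term x_1x_2^2: subtract (2x_2^2)·g_1 from 2x_1x_2^2 - 7x_1 + x_2^2 + 1/7x_2 + 29/7 → -7x_1 + 2/35x_2^3 + 107/35x_2^2 + 1/7x_2 + 29/7
  leading term x_1: subtract (-7)·g_1 from -7x_1 + 2/35x_2^3 + 107/35x_2^2 + 1/7x_2 + 29/7 → 2/35x_2^3 + 107/35x_2^2 - 2/35x_2 - 107/35
  leading term x_2^3: subtract (2/35x_2)·g_2 from 2/35x_2^3 + 107/35x_2^2 - 2/35x_2 - 107/35 → -2/35x_2^2 - 109/35x_2 - 107/35
  leading term x_2^2: subtract (-2/35)·g_2 from -2/35x_2^2 - 109/35x_2 - 107/35 → 0
  normal form = 0.
Since the normal form is 0, p ∈ I.

2x_1x_2^2 - 7x_1 + x_2^2 + 1/7x_2 + 29/7 lies in I (it reduces to 0).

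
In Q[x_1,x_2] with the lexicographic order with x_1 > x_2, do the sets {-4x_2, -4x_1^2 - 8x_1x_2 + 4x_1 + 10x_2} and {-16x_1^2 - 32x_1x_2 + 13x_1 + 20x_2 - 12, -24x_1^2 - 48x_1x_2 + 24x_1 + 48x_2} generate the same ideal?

For a fixed monomial order, each ideal has a unique reduced Gröbner basis; comparing bases decides equality.
Buchberger on the first generating set:
f_1 = -4x_2, LT = x_2.
f_2 = -4x_1^2 - 8x_1x_2 + 4x_1 + 10x_2, LT = x_1^2.

The S-polynomials (S(f_1,f_2)) all reduce to 0 modulo the current basis, so we have a Gröbner basis.
Inter-reduce: drop elements whose leading term is divisible by another's, tail-reduce, and make monic.
Reduced Gröbner basis: {x_1^2 - x_1, x_2}.

Buchberger on the second generating set:
h_1 = -16x_1^2 - 32x_1x_2 + 13x_1 + 20x_2 - 12, LT = x_1^2.
h_2 = -24x_1^2 - 48x_1x_2 + 24x_1 + 48x_2, LT = x_1^2.

S(h_1,h_2): lcm = x_1^2. S = 3/16x_1 + 3/4x_2 + 3/4.
  leading term x_1: no divisor's leading term divides it; move 3/16x_1 to the remainder.
  leading term x_2: no divisor's leading term divides it; move 3/4x_2 to the remainder.
  leading term 1: no divisor's leading term divides it; move 3/4 to the remainder.
  remainder 3/16x_1 + 3/4x_2 + 3/4 ≠ 0; add k_3 = 3/16x_1 + 3/4x_2 + 3/4 to the basis.

S(h_1,k_3): lcm = x_1^2. S = -2x_1x_2 - 77/16x_1 - 5/4x_2 + 3/4.
  leading term x_1x_2: subtract (-32/3x_2)·k_3 from -2x_1x_2 - 77/16x_1 - 5/4x_2 + 3/4 → -77/16x_1 + 8x_2^2 + 27/4x_2 + 3/4
  leading term x_1: subtract (-77/3)·k_3 from -77/16x_1 + 8x_2^2 + 27/4x_2 + 3/4 → 8x_2^2 + 26x_2 + 20
  leading term x_2^2: no divisor's leading term divides it; move 8x_2^2 to the remainder.
  leading term x_2: no divisor's leading term divides it; move 26x_2 to the remainder.
  leading term 1: no divisor's leading term divides it; move 20 to the remainder.
  remainder 8x_2^2 + 26x_2 + 20 ≠ 0; add k_4 = 8x_2^2 + 26x_2 + 20 to the basis.

The other S-polynomials (S(h_2,k_3), S(h_1,k_4), S(h_2,k_4), S(k_3,k_4)) all reduce to 0 modulo the current basis, so we have a Gröbner basis.
Inter-reduce: drop elements whose leading term is divisible by another's, tail-reduce, and make monic.
Reduced Gröbner basis: {x_1 + 4x_2 + 4, x_2^2 + 13/4x_2 + 5/2}.

These differ, so the ideals are not equal.

No, the ideals differ.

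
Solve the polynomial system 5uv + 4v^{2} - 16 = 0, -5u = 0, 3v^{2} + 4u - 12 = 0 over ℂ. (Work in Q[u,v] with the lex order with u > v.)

Compute a lex Gröbner basis by Buchberger's algorithm.
f_1 = 5uv + 4v^{2} - 16, LT = uv.
f_2 = -5u, LT = u.
f_3 = 4u + 3v^{2} - 12, LT = u.

S(f_1,f_2): lcm = uv. S = \tfrac{4}{5}v^{2} - \tfrac{16}{5}.
  reduce S modulo (f_1, f_2, f_3):
  remainder \tfrac{4}{5}v^{2} - \tfrac{16}{5} ≠ 0; add h_4 = \tfrac{4}{5}v^{2} - \tfrac{16}{5} to the basis.

The other S-polynomials (S(f_1,f_3), S(f_2,f_3), S(f_1,h_4), S(f_2,h_4), S(f_3,h_4)) all reduce to 0 modulo the current basis, so we have a Gröbner basis.
Inter-reduce: drop elements whose leading term is divisible by another's, tail-reduce, and make monic.
Reduced Gröbner basis: {u, v^{2} - 4}.

Elimination: the polynomial v^{2} - 4 lies in the elimination ideal for v, so v ∈ {-2, 2}. For each such v, the remaining basis elements (now univariate) give the rest of the solution.
  v = -2: the earlier basis element becomes u = 0, giving u = 0 — point (0, -2).
  v = 2: the earlier basis element becomes u = 0, giving u = 0 — point (0, 2).
Zero-dimensionality of the ideal guarantees finitely many solutions over ℂ.

{(0, -2), (0, 2)}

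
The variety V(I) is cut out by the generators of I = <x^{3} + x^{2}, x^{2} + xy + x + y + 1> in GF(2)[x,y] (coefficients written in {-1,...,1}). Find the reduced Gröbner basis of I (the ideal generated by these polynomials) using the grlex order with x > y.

G = {x^{2}, y + 1}

f_1 = x^{3} + x^{2}, LT = x^{3}.
f_2 = x^{2} + xy + x + y + 1, LT = x^{2}.

S(f_1,f_2): lcm = x^{3}. S = x^{2}y + xy + x.
  reduce S modulo (f_1, f_2):
  remainder xy^{2} + y^{2} + x + y ≠ 0; add g_3 = xy^{2} + y^{2} + x + y to the basis.

S(f_1,g_3): lcm = x^{3}y^{2}. S = x^{3} + x^{2}y.
  reduce S modulo (f_1, f_2, g_3):
  remainder y + 1 ≠ 0; add g_4 = y + 1 to the basis.

The other S-polynomials (S(f_2,g_3), S(f_1,g_4), S(f_2,g_4), S(g_3,g_4)) all reduce to 0 modulo the current basis, so we have a Gröbner basis.
Inter-reduce: drop elements whose leading term is divisible by another's, tail-reduce, and make monic.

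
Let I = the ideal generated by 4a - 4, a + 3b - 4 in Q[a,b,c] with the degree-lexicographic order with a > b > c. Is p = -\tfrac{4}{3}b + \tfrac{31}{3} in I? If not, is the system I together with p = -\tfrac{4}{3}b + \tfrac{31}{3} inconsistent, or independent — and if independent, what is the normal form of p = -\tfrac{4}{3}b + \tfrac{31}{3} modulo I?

Adjoining -\tfrac{4}{3}b + \tfrac{31}{3} makes the ideal the whole ring: the system is inconsistent.

First compute the reduced Gröbner basis of I by Buchberger's algorithm.
f_1 = 4a - 4, LT = a.
f_2 = a + 3b - 4, LT = a.

S(f_1,f_2): lcm = a. S = -3b + 3.
  leading term b: no divisor's leading term divides it; move -3b to the remainder.
  leading term 1: no divisor's leading term divides it; move 3 to the remainder.
  remainder -3b + 3 ≠ 0; add h_3 = -3b + 3 to the basis.

The other S-polynomials (S(f_1,h_3), S(f_2,h_3)) all reduce to 0 modulo the current basis, so we have a Gröbner basis.
Inter-reduce: drop elements whose leading term is divisible by another's, tail-reduce, and make monic.
Reduced Gröbner basis: {a - 1, b - 1}.
Label its elements g_1 = a - 1, g_2 = b - 1.

Reduce p = -\tfrac{4}{3}b + \tfrac{31}{3} modulo G:
  leading term b: subtract (-\tfrac{4}{3})·g_2 from -\tfrac{4}{3}b + \tfrac{31}{3} → 9
  leading term 1: no divisor's leading term divides it; move 9 to the remainder.
  normal form = 9.
The normal form is nonzero, so p ∉ I. Since p minus its normal form lies in I, I + (p) = I + (r) where r = 9; decide whether this ideal is the whole ring.
Here r = 9 is a nonzero constant, hence a unit: 1 ∈ I + (p), the Gröbner basis of I + (p) is {1}, and the enlarged system has no common solution — adjoining p is inconsistent.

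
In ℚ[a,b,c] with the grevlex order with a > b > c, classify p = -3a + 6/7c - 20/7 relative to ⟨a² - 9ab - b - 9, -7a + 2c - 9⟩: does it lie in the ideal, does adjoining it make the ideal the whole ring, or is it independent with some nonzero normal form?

First compute the reduced Gröbner basis of I by Buchberger's algorithm.
f_1 = a² - 9ab - b - 9, LT = a².
f_2 = -7a + 2c - 9, LT = a.

S(f_1,f_2): lcm = a². S = -9ab + 2/7ac - 9/7a - b - 9.
  reduce S modulo (f_1, f_2):
  remainder -18/7bc + 4/49c² + 74/7b - 36/49c - 360/49 ≠ 0; add h_3 = -18/7bc + 4/49c² + 74/7b - 36/49c - 360/49 to the basis.

The other S-polynomials (S(f_1,h_3), S(f_2,h_3)) all reduce to 0 modulo the current basis, so we have a Gröbner basis.
Inter-reduce: drop elements whose leading term is divisible by another's, tail-reduce, and make monic.
Reduced Gröbner basis: {bc - 2/63c² - 37/9b + 2/7c + 20/7, a - 2/7c + 9/7}.
Label its elements g_1 = bc - 2/63c² - 37/9b + 2/7c + 20/7, g_2 = a - 2/7c + 9/7.

Reduce p = -3a + 6/7c - 20/7 modulo G:
  leading term a: subtract (-3)·g_2 from -3a + 6/7c - 20/7 → 1
  leading term 1: no divisor's leading term divides it; move 1 to the remainder.
  normal form = 1.
The normal form is nonzero, so p ∉ I. Since p minus its normal form lies in I, I + (p) = I + (r) where r = 1; decide whether this ideal is the whole ring.
Here r = 1 is a nonzero constant, hence a unit: 1 ∈ I + (p), the Gröbner basis of I + (p) is {1}, and the enlarged system has no common solution — adjoining p is inconsistent.

Adjoining -3a + 6/7c - 20/7 makes the ideal the whole ring: the system is inconsistent.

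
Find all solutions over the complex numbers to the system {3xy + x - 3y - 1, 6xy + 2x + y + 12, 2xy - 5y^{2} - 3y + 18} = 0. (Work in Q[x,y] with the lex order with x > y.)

{(1, -2)}

Compute a lex Gröbner basis by Buchberger's algorithm.
f_1 = 3xy + x - 3y - 1, LT = xy.
f_2 = 6xy + 2x + y + 12, LT = xy.
f_3 = 2xy - 5y^{2} - 3y + 18, LT = xy.

S(f_1,f_2): lcm = xy. S = -\tfrac{7}{6}y - \tfrac{7}{3}.
  leading term y: no divisor's leading term divides it; move -\tfrac{7}{6}y to the remainder.
  leading term 1: no divisor's leading term divides it; move -\tfrac{7}{3} to the remainder.
  remainder -\tfrac{7}{6}y - \tfrac{7}{3} ≠ 0; add h_4 = -\tfrac{7}{6}y - \tfrac{7}{3} to the basis.

S(f_1,f_3): lcm = xy. S = \tfrac{1}{3}x + \tfrac{5}{2}y^{2} + \tfrac{1}{2}y - \tfrac{28}{3}.
  leading term x: no divisor's leading term divides it; move \tfrac{1}{3}x to the remainder.
  leading term y^{2}: subtract (-\tfrac{15}{7}y)·h_4 from \tfrac{5}{2}y^{2} + \tfrac{1}{2}y - \tfrac{28}{3} → -\tfrac{9}{2}y - \tfrac{28}{3}
  leading term y: subtract (\tfrac{27}{7})·h_4 from -\tfrac{9}{2}y - \tfrac{28}{3} → -\tfrac{1}{3}
  leading term 1: no divisor's leading term divides it; move -\tfrac{1}{3} to the remainder.
  remainder \tfrac{1}{3}x - \tfrac{1}{3} ≠ 0; add h_5 = \tfrac{1}{3}x - \tfrac{1}{3} to the basis.

S(f_2,f_3): lcm = xy. S = \tfrac{1}{3}x + \tfrac{5}{2}y^{2} + \tfrac{5}{3}y - 7.
  leading term x: subtract (1)·h_5 from \tfrac{1}{3}x + \tfrac{5}{2}y^{2} + \tfrac{5}{3}y - 7 → \tfrac{5}{2}y^{2} + \tfrac{5}{3}y - \tfrac{20}{3}
  leading term y^{2}: subtract (-\tfrac{15}{7}y)·h_4 from \tfrac{5}{2}y^{2} + \tfrac{5}{3}y - \tfrac{20}{3} → -\tfrac{10}{3}y - \tfrac{20}{3}
  leading term y: subtract (\tfrac{20}{7})·h_4 from -\tfrac{10}{3}y - \tfrac{20}{3} → 0
  remainder 0.

S(f_1,h_4): lcm = xy. S = -\tfrac{5}{3}x - y - \tfrac{1}{3}.
  leading term x: subtract (-5)·h_5 from -\tfrac{5}{3}x - y - \tfrac{1}{3} → -y - 2
  leading term y: subtract (\tfrac{6}{7})·h_4 from -y - 2 → 0
  remainder 0.

S(f_2,h_4): lcm = xy. S = -\tfrac{5}{3}x + \tfrac{1}{6}y + 2.
  leading term x: subtract (-5)·h_5 from -\tfrac{5}{3}x + \tfrac{1}{6}y + 2 → \tfrac{1}{6}y + \tfrac{1}{3}
  leading term y: subtract (-\tfrac{1}{7})·h_4 from \tfrac{1}{6}y + \tfrac{1}{3} → 0
  remainder 0.

S(f_3,h_4): lcm = xy. S = -2x - \tfrac{5}{2}y^{2} - \tfrac{3}{2}y + 9.
  leading term x: subtract (-6)·h_5 from -2x - \tfrac{5}{2}y^{2} - \tfrac{3}{2}y + 9 → -\tfrac{5}{2}y^{2} - \tfrac{3}{2}y + 7
  leading term y^{2}: subtract (\tfrac{15}{7}y)·h_4 from -\tfrac{5}{2}y^{2} - \tfrac{3}{2}y + 7 → \tfrac{7}{2}y + 7
  leading term y: subtract (-3)·h_4 from \tfrac{7}{2}y + 7 → 0
  remainder 0.

S(f_1,h_5): lcm = xy. S = \tfrac{1}{3}x - \tfrac{1}{3}.
  leading term x: subtract (1)·h_5 from \tfrac{1}{3}x - \tfrac{1}{3} → 0
  remainder 0.

S(f_2,h_5): lcm = xy. S = \tfrac{1}{3}x + \tfrac{7}{6}y + 2.
  leading term x: subtract (1)·h_5 from \tfrac{1}{3}x + \tfrac{7}{6}y + 2 → \tfrac{7}{6}y + \tfrac{7}{3}
  leading term y: subtract (-1)·h_4 from \tfrac{7}{6}y + \tfrac{7}{3} → 0
  remainder 0.

S(f_3,h_5): lcm = xy. S = -\tfrac{5}{2}y^{2} - \tfrac{1}{2}y + 9.
  leading term y^{2}: subtract (\tfrac{15}{7}y)·h_4 from -\tfrac{5}{2}y^{2} - \tfrac{1}{2}y + 9 → \tfrac{9}{2}y + 9
  leading term y: subtract (-\tfrac{27}{7})·h_4 from \tfrac{9}{2}y + 9 → 0
  remainder 0.

S(h_4,h_5): leading monomials are coprime, so the S-polynomial reduces to 0 (Buchberger's first criterion).
Every S-polynomial of the final basis reduces to 0, so we have a Gröbner basis.
Inter-reduce: drop elements whose leading term is divisible by another's, tail-reduce, and make monic.
Reduced Gröbner basis: {x - 1, y + 2}.

The lex basis is triangular: the last element involves only y. Solving y + 2 = 0 gives y ∈ {-2}; substituting each value into the earlier elements determines the remaining variables.
  y = -2: the earlier basis element becomes x - 1 = 0, giving x = 1 — point (1, -2).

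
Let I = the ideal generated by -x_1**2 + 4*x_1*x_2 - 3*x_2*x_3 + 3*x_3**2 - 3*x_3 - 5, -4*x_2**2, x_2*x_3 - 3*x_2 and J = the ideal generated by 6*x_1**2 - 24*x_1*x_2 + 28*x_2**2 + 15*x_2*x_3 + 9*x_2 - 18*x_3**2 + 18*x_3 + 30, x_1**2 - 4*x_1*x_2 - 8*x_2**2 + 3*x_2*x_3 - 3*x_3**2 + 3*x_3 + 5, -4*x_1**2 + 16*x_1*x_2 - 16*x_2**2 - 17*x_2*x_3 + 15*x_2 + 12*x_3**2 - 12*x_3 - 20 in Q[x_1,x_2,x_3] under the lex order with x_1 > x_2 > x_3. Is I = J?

For a fixed monomial order, each ideal has a unique reduced Gröbner basis; comparing bases decides equality.
Buchberger on the first generating set:
f_1 = -x_1**2 + 4*x_1*x_2 - 3*x_2*x_3 + 3*x_3**2 - 3*x_3 - 5, LT = x_1**2.
f_2 = -4*x_2**2, LT = x_2**2.
f_3 = x_2*x_3 - 3*x_2, LT = x_2*x_3.

The S-polynomials (S(f_1,f_2), S(f_1,f_3), S(f_2,f_3)) all reduce to 0 modulo the current basis, so we have a Gröbner basis.
Inter-reduce: drop elements whose leading term is divisible by another's, tail-reduce, and make monic.
Reduced Gröbner basis: {x_1**2 - 4*x_1*x_2 + 9*x_2 - 3*x_3**2 + 3*x_3 + 5, x_2**2, x_2*x_3 - 3*x_2}.

Buchberger on the second generating set:
h_1 = 6*x_1**2 - 24*x_1*x_2 + 28*x_2**2 + 15*x_2*x_3 + 9*x_2 - 18*x_3**2 + 18*x_3 + 30, LT = x_1**2.
h_2 = x_1**2 - 4*x_1*x_2 - 8*x_2**2 + 3*x_2*x_3 - 3*x_3**2 + 3*x_3 + 5, LT = x_1**2.
h_3 = -4*x_1**2 + 16*x_1*x_2 - 16*x_2**2 - 17*x_2*x_3 + 15*x_2 + 12*x_3**2 - 12*x_3 - 20, LT = x_1**2.

S(h_1,h_2): lcm = x_1**2. S = 38/3*x_2**2 - 1/2*x_2*x_3 + 3/2*x_2.
  leading term x_2**2: no divisor's leading term divides it; move 38/3*x_2**2 to the remainder.
  leading term x_2*x_3: no divisor's leading term divides it; move -1/2*x_2*x_3 to the remainder.
  leading term x_2: no divisor's leading term divides it; move 3/2*x_2 to the remainder.
  remainder 38/3*x_2**2 - 1/2*x_2*x_3 + 3/2*x_2 ≠ 0; add k_4 = 38/3*x_2**2 - 1/2*x_2*x_3 + 3/2*x_2 to the basis.

S(h_1,h_3): lcm = x_1**2. S = 2/3*x_2**2 - 7/4*x_2*x_3 + 21/4*x_2.
  leading term x_2**2: subtract (1/19)·k_4 from 2/3*x_2**2 - 7/4*x_2*x_3 + 21/4*x_2 → -131/76*x_2*x_3 + 393/76*x_2
  leading term x_2*x_3: no divisor's leading term divides it; move -131/76*x_2*x_3 to the remainder.
  leading term x_2: no divisor's leading term divides it; move 393/76*x_2 to the remainder.
  remainder -131/76*x_2*x_3 + 393/76*x_2 ≠ 0; add k_5 = -131/76*x_2*x_3 + 393/76*x_2 to the basis.

The other S-polynomials (S(h_2,h_3), S(h_1,k_4), S(h_2,k_4), S(h_3,k_4), S(h_1,k_5), S(h_2,k_5), S(h_3,k_5), S(k_4,k_5)) all reduce to 0 modulo the current basis, so we have a Gröbner basis.
Inter-reduce: drop elements whose leading term is divisible by another's, tail-reduce, and make monic.
Reduced Gröbner basis: {x_1**2 - 4*x_1*x_2 + 9*x_2 - 3*x_3**2 + 3*x_3 + 5, x_2**2, x_2*x_3 - 3*x_2}.

Same reduced basis, so the two generating sets span the same ideal.

Yes, the ideals are equal.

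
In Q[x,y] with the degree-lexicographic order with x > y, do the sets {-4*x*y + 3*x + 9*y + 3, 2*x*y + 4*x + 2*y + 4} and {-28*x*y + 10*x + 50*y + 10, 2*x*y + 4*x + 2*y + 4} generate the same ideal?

Yes, the ideals are equal.

Two ideals are equal iff their reduced Gröbner bases coincide (the reduced basis is unique for a fixed ordering).
Buchberger on the first generating set:
f_1 = -4*x*y + 3*x + 9*y + 3, LT = x*y.
f_2 = 2*x*y + 4*x + 2*y + 4, LT = x*y.

S(f_1,f_2): lcm = x*y. S = -11/4*x - 13/4*y - 11/4.
  leading term x: no divisor's leading term divides it; move -11/4*x to the remainder.
  leading term y: no divisor's leading term divides it; move -13/4*y to the remainder.
  leading term 1: no divisor's leading term divides it; move -11/4 to the remainder.
  remainder -11/4*x - 13/4*y - 11/4 ≠ 0; add g_3 = -11/4*x - 13/4*y - 11/4 to the basis.

S(f_1,g_3): lcm = x*y. S = -13/11*y**2 - 3/4*x - 13/4*y - 3/4.
  leading term y**2: no divisor's leading term divides it; move -13/11*y**2 to the remainder.
  leading term x: subtract (3/11)·g_3 from -3/4*x - 13/4*y - 3/4 → -26/11*y
  leading term y: no divisor's leading term divides it; move -26/11*y to the remainder.
  remainder -13/11*y**2 - 26/11*y ≠ 0; add g_4 = -13/11*y**2 - 26/11*y to the basis.

S(f_2,g_3): lcm = x*y. S = -13/11*y**2 + 2*x + 2.
  leading term y**2: subtract (1)·g_4 from -13/11*y**2 + 2*x + 2 → 2*x + 26/11*y + 2
  leading term x: subtract (-8/11)·g_3 from 2*x + 26/11*y + 2 → 0
  remainder 0.

S(f_1,g_4): lcm = x*y**2. S = -11/4*x*y - 9/4*y**2 - 3/4*y.
  leading term x*y: subtract (11/16)·f_1 from -11/4*x*y - 9/4*y**2 - 3/4*y → -9/4*y**2 - 33/16*x - 111/16*y - 33/16
  leading term y**2: subtract (99/52)·g_4 from -9/4*y**2 - 33/16*x - 111/16*y - 33/16 → -33/16*x - 39/16*y - 33/16
  leading term x: subtract (3/4)·g_3 from -33/16*x - 39/16*y - 33/16 → 0
  remainder 0.

S(f_2,g_4): lcm = x*y**2. S = y**2 + 2*y.
  leading term y**2: subtract (-11/13)·g_4 from y**2 + 2*y → 0
  remainder 0.

S(g_3,g_4): leading monomials are coprime, so the S-polynomial reduces to 0 (Buchberger's first criterion).
Every S-polynomial of the final basis reduces to 0, so we have a Gröbner basis.
Inter-reduce: drop elements whose leading term is divisible by another's, tail-reduce, and make monic.
Reduced Gröbner basis: {y**2 + 2*y, x + 13/11*y + 1}.

Buchberger on the second generating set:
h_1 = -28*x*y + 10*x + 50*y + 10, LT = x*y.
h_2 = 2*x*y + 4*x + 2*y + 4, LT = x*y.

S(h_1,h_2): lcm = x*y. S = -33/14*x - 39/14*y - 33/14.
  leading term x: no divisor's leading term divides it; move -33/14*x to the remainder.
  leading term y: no divisor's leading term divides it; move -39/14*y to the remainder.
  leading term 1: no divisor's leading term divides it; move -33/14 to the remainder.
  remainder -33/14*x - 39/14*y - 33/14 ≠ 0; add k_3 = -33/14*x - 39/14*y - 33/14 to the basis.

S(h_1,k_3): lcm = x*y. S = -13/11*y**2 - 5/14*x - 39/14*y - 5/14.
  leading term y**2: no divisor's leading term divides it; move -13/11*y**2 to the remainder.
  leading term x: subtract (5/33)·k_3 from -5/14*x - 39/14*y - 5/14 → -26/11*y
  leading term y: no divisor's leading term divides it; move -26/11*y to the remainder.
  remainder -13/11*y**2 - 26/11*y ≠ 0; add k_4 = -13/11*y**2 - 26/11*y to the basis.

S(h_2,k_3): lcm = x*y. S = -13/11*y**2 + 2*x + 2.
  leading term y**2: subtract (1)·k_4 from -13/11*y**2 + 2*x + 2 → 2*x + 26/11*y + 2
  leading term x: subtract (-28/33)·k_3 from 2*x + 26/11*y + 2 → 0
  remainder 0.

S(h_1,k_4): lcm = x*y**2. S = -33/14*x*y - 25/14*y**2 - 5/14*y.
  leading term x*y: subtract (33/392)·h_1 from -33/14*x*y - 25/14*y**2 - 5/14*y → -25/14*y**2 - 165/196*x - 895/196*y - 165/196
  leading term y**2: subtract (275/182)·k_4 from -25/14*y**2 - 165/196*x - 895/196*y - 165/196 → -165/196*x - 195/196*y - 165/196
  leading term x: subtract (5/14)·k_3 from -165/196*x - 195/196*y - 165/196 → 0
  remainder 0.

S(h_2,k_4): lcm = x*y**2. S = y**2 + 2*y.
  leading term y**2: subtract (-11/13)·k_4 from y**2 + 2*y → 0
  remainder 0.

S(k_3,k_4): leading monomials are coprime, so the S-polynomial reduces to 0 (Buchberger's first criterion).
Every S-polynomial of the final basis reduces to 0, so we have a Gröbner basis.
Inter-reduce: drop elements whose leading term is divisible by another's, tail-reduce, and make monic.
Reduced Gröbner basis: {y**2 + 2*y, x + 13/11*y + 1}.

Same reduced basis, so the two generating sets span the same ideal.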